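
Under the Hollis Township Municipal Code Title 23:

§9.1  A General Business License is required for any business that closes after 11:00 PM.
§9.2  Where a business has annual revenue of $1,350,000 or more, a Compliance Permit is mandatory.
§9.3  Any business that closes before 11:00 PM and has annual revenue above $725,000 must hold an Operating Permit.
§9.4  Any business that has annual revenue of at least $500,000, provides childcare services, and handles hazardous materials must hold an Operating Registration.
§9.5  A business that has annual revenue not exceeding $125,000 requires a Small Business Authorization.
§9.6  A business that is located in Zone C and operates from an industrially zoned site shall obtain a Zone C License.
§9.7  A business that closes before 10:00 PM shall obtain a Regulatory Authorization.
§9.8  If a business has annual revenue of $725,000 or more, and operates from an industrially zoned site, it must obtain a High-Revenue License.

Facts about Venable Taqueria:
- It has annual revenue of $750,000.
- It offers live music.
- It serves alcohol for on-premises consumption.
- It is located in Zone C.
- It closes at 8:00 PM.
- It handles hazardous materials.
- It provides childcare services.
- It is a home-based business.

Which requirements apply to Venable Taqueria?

Operating Permit, Operating Registration, Regulatory Authorization

§9.1 closes 8:00 PM, at/before 11:00 PM → General Business License not required.
§9.2 revenue $750,000 < $1,350,000 → Compliance Permit not required.
§9.3 closes 8:00 PM, at/before 11:00 PM; revenue $750,000 > $725,000 → Operating Permit required.
§9.4 revenue $750,000 ≥ $500,000; provides childcare services; handles hazardous materials → Operating Registration required.
§9.5 revenue $750,000 > $125,000 → Small Business Authorization not required.
§9.6 is located in Zone C; is a home-based business (not: operates from an industrially zoned site) → Zone C License not required.
§9.7 closes 8:00 PM, at/before 10:00 PM → Regulatory Authorization required.
§9.8 revenue $750,000 ≥ $725,000; is a home-based business (not: operates from an industrially zoned site) → High-Revenue License not required.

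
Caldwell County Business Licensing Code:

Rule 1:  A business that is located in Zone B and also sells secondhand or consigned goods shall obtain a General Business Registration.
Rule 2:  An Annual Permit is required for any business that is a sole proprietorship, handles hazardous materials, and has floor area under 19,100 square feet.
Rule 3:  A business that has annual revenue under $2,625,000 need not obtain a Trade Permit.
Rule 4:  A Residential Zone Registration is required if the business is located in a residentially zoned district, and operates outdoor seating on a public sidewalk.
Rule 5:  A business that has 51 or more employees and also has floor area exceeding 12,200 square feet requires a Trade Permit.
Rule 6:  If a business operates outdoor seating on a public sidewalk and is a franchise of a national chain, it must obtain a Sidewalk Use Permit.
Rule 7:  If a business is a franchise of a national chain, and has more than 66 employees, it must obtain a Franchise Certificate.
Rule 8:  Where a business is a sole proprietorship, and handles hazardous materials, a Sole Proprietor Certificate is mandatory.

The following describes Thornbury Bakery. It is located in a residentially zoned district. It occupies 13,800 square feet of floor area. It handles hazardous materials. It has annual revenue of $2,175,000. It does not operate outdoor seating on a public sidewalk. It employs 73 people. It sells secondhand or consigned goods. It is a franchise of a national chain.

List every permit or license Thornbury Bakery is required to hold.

Franchise Certificate

Rule 1: is located in a residentially zoned district (not: is located in Zone B); sells secondhand or consigned goods → General Business Registration not required.
Rule 2: is a franchise of a national chain (not: is a sole proprietorship); handles hazardous materials; floor area 13,800 square feet < 19,100 square feet → Annual Permit not required.
Rule 3: revenue $2,175,000 < $2,625,000 → exempt from Trade Permit.
Rule 4: is located in a residentially zoned district; does not operate outdoor seating on a public sidewalk → Residential Zone Registration not required.
Rule 5: employees 73 ≥ 51; floor area 13,800 square feet > 12,200 square feet → Trade Permit required.
Rule 6: does not operate outdoor seating on a public sidewalk; is a franchise of a national chain → Sidewalk Use Permit not required.
Rule 7: is a franchise of a national chain; employees 73 > 66 → Franchise Certificate required.
Rule 8: is a franchise of a national chain (not: is a sole proprietorship); handles hazardous materials → Sole Proprietor Certificate not required.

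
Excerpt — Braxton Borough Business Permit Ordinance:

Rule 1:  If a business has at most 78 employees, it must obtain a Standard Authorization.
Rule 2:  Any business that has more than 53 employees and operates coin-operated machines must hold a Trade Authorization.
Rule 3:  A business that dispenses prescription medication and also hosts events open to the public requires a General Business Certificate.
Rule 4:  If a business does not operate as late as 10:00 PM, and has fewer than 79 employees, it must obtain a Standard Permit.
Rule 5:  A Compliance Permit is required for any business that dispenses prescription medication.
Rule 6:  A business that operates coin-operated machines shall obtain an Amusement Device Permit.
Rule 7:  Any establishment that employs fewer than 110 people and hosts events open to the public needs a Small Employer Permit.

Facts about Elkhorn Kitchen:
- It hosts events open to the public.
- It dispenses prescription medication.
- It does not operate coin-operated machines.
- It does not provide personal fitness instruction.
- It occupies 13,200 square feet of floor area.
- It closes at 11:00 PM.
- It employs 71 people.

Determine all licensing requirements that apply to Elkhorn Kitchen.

Compliance Permit, General Business Certificate, Small Employer Permit, Standard Authorization

Rule 1: employees 71 ≤ 78 → Standard Authorization required.
Rule 2: employees 71 > 53; does not operate coin-operated machines → Trade Authorization not required.
Rule 3: dispenses prescription medication; hosts events open to the public → General Business Certificate required.
Rule 4: closes 11:00 PM, after 10:00 PM; employees 71 < 79 → Standard Permit not required.
Rule 5: dispenses prescription medication → Compliance Permit required.
Rule 6: does not operate coin-operated machines → Amusement Device Permit not required.
Rule 7: employees 71 < 110; hosts events open to the public → Small Employer Permit required.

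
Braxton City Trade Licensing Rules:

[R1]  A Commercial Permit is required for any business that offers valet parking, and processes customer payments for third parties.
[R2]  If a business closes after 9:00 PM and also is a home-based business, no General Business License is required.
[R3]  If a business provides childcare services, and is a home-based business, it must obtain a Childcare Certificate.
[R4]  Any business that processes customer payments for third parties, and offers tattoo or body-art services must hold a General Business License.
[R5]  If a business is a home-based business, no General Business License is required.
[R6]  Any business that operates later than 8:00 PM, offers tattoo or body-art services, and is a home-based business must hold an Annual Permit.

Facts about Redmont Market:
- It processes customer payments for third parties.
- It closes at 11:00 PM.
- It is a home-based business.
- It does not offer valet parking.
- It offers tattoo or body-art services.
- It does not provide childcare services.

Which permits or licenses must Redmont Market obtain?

Annual Permit

[R1] does not offer valet parking; processes customer payments for third parties → Commercial Permit not required.
[R2] closes 11:00 PM, after 9:00 PM; is a home-based business → exempt from General Business License.
[R3] does not provide childcare services; is a home-based business → Childcare Certificate not required.
[R4] processes customer payments for third parties; offers tattoo or body-art services → General Business License required.
[R5] is a home-based business → exempt from General Business License.
[R6] closes 11:00 PM, after 8:00 PM; offers tattoo or body-art services; is a home-based business → Annual Permit required.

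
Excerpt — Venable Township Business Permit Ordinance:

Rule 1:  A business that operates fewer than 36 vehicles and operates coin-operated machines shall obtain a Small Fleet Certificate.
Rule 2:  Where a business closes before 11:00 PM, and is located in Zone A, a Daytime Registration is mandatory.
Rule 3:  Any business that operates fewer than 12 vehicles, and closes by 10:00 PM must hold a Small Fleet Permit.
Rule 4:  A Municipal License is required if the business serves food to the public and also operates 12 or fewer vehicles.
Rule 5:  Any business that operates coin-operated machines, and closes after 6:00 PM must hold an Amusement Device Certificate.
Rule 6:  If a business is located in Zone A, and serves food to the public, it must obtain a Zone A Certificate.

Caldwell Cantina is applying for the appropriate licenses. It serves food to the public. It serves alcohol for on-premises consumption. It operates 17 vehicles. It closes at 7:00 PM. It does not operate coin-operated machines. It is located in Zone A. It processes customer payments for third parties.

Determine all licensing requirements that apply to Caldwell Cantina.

Rule 1: vehicles 17 < 36; does not operate coin-operated machines → Small Fleet Certificate not required.
Rule 2: closes 7:00 PM, at/before 11:00 PM; is located in Zone A → Daytime Registration required.
Rule 3: vehicles 17 ≥ 12; closes 7:00 PM, at/before 10:00 PM → Small Fleet Permit not required.
Rule 4: serves food to the public; vehicles 17 > 12 → Municipal License not required.
Rule 5: does not operate coin-operated machines; closes 7:00 PM, after 6:00 PM → Amusement Device Certificate not required.
Rule 6: is located in Zone A; serves food to the public → Zone A Certificate required.

Daytime Registration, Zone A Certificate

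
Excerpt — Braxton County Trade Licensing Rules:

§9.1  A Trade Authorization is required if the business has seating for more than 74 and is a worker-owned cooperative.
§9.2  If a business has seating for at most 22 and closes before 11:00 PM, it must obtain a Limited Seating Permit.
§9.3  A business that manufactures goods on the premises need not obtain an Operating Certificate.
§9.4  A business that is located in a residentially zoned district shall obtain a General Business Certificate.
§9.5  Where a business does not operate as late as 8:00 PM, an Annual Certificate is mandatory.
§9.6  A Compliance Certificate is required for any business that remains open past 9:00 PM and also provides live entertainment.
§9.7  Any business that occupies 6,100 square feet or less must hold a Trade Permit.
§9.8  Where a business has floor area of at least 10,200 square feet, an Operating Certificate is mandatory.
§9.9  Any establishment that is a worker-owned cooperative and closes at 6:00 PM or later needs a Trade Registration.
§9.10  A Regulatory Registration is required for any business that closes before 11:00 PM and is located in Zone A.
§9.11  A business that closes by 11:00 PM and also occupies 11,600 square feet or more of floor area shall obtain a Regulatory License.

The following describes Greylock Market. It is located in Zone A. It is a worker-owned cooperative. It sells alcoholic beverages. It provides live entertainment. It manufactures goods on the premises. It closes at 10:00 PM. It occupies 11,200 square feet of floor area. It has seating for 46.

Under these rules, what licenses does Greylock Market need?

§9.1 seating 46 ≤ 74; is a worker-owned cooperative → Trade Authorization not required.
§9.2 seating 46 > 22; closes 10:00 PM, at/before 11:00 PM → Limited Seating Permit not required.
§9.3 manufactures goods on the premises → exempt from Operating Certificate.
§9.4 is located in Zone A (not: is located in a residentially zoned district) → General Business Certificate not required.
§9.5 closes 10:00 PM, after 8:00 PM → Annual Certificate not required.
§9.6 closes 10:00 PM, after 9:00 PM; provides live entertainment → Compliance Certificate required.
§9.7 floor area 11,200 square feet > 6,100 square feet → Trade Permit not required.
§9.8 floor area 11,200 square feet ≥ 10,200 square feet → Operating Certificate required.
§9.9 is a worker-owned cooperative; closes 10:00 PM, after 6:00 PM → Trade Registration required.
§9.10 closes 10:00 PM, at/before 11:00 PM; is located in Zone A → Regulatory Registration required.
§9.11 closes 10:00 PM, at/before 11:00 PM; floor area 11,200 square feet < 11,600 square feet → Regulatory License not required.

Compliance Certificate, Regulatory Registration, Trade Registration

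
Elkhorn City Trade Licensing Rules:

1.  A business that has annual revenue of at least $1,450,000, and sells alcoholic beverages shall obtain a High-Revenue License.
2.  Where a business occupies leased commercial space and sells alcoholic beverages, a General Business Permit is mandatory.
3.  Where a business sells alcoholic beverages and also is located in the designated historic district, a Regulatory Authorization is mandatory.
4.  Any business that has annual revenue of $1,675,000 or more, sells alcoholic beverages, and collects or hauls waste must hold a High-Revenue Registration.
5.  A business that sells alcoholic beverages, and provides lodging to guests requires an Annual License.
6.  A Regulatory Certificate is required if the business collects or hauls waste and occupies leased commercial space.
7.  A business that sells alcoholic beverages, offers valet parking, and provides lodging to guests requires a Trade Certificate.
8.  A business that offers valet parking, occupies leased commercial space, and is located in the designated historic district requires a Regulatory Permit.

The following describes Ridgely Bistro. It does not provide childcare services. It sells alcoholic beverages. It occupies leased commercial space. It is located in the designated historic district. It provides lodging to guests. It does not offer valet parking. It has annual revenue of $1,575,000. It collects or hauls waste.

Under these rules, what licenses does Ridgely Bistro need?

1. revenue $1,575,000 ≥ $1,450,000; sells alcoholic beverages → High-Revenue License required.
2. occupies leased commercial space; sells alcoholic beverages → General Business Permit required.
3. sells alcoholic beverages; is located in the designated historic district → Regulatory Authorization required.
4. revenue $1,575,000 < $1,675,000; sells alcoholic beverages; collects or hauls waste → High-Revenue Registration not required.
5. sells alcoholic beverages; provides lodging to guests → Annual License required.
6. collects or hauls waste; occupies leased commercial space → Regulatory Certificate required.
7. sells alcoholic beverages; does not offer valet parking; provides lodging to guests → Trade Certificate not required.
8. does not offer valet parking; occupies leased commercial space; is located in the designated historic district → Regulatory Permit not required.

Annual License, General Business Permit, High-Revenue License, Regulatory Authorization, Regulatory Certificate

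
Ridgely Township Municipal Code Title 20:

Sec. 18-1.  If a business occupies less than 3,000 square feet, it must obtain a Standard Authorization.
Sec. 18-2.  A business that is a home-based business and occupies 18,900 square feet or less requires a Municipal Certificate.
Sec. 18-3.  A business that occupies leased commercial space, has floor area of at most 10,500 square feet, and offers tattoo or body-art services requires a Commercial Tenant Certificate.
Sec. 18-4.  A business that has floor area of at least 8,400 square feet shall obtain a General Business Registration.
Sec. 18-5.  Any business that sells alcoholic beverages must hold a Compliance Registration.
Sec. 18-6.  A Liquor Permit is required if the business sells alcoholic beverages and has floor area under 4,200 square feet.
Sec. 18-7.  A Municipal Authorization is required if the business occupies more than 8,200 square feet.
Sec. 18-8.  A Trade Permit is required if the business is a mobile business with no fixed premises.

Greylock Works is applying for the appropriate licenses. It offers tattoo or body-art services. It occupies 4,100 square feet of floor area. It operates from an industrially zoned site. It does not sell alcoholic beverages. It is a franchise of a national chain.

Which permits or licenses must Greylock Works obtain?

None

Sec. 18-1. floor area 4,100 square feet ≥ 3,000 square feet → Standard Authorization not required.
Sec. 18-2. operates from an industrially zoned site (not: is a home-based business); floor area 4,100 square feet ≤ 18,900 square feet → Municipal Certificate not required.
Sec. 18-3. operates from an industrially zoned site (not: occupies leased commercial space); floor area 4,100 square feet ≤ 10,500 square feet; offers tattoo or body-art services → Commercial Tenant Certificate not required.
Sec. 18-4. floor area 4,100 square feet < 8,400 square feet → General Business Registration not required.
Sec. 18-5. does not sell alcoholic beverages → Compliance Registration not required.
Sec. 18-6. does not sell alcoholic beverages; floor area 4,100 square feet < 4,200 square feet → Liquor Permit not required.
Sec. 18-7. floor area 4,100 square feet ≤ 8,200 square feet → Municipal Authorization not required.
Sec. 18-8. operates from an industrially zoned site (not: is a mobile business with no fixed premises) → Trade Permit not required.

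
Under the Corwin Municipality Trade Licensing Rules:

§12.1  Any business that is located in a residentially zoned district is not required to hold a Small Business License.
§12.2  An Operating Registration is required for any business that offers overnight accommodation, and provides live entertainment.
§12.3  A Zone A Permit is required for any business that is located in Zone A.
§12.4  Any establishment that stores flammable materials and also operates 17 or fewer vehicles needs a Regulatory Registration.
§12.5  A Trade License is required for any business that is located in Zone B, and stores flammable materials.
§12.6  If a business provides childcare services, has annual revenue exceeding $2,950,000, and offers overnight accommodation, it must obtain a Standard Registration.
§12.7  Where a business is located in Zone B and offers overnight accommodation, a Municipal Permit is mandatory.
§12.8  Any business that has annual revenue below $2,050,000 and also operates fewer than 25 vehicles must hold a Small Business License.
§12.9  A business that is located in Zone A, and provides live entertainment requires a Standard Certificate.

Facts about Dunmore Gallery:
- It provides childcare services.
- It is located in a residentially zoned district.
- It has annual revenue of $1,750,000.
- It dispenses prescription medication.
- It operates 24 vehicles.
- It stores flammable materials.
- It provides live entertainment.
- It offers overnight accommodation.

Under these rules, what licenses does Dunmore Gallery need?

Operating Registration

§12.1 is located in a residentially zoned district → exempt from Small Business License.
§12.2 offers overnight accommodation; provides live entertainment → Operating Registration required.
§12.3 is located in a residentially zoned district (not: is located in Zone A) → Zone A Permit not required.
§12.4 stores flammable materials; vehicles 24 > 17 → Regulatory Registration not required.
§12.5 is located in a residentially zoned district (not: is located in Zone B); stores flammable materials → Trade License not required.
§12.6 provides childcare services; revenue $1,750,000 ≤ $2,950,000; offers overnight accommodation → Standard Registration not required.
§12.7 is located in a residentially zoned district (not: is located in Zone B); offers overnight accommodation → Municipal Permit not required.
§12.8 revenue $1,750,000 < $2,050,000; vehicles 24 < 25 → Small Business License required.
§12.9 is located in a residentially zoned district (not: is located in Zone A); provides live entertainment → Standard Certificate not required.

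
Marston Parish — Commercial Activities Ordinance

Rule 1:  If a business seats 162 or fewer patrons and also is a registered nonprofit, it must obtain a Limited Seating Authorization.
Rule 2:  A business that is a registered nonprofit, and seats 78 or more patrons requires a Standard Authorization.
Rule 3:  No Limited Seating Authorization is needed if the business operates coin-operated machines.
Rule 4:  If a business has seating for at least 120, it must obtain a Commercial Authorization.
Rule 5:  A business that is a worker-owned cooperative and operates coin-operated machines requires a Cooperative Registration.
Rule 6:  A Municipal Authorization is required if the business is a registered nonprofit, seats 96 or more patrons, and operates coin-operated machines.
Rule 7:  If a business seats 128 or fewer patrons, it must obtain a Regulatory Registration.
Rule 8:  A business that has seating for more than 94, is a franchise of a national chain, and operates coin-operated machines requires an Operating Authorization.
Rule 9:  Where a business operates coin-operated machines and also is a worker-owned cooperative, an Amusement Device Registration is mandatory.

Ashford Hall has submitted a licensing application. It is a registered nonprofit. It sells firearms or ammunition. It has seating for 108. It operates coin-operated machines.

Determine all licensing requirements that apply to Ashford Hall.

Rule 1: seating 108 ≤ 162; is a registered nonprofit → Limited Seating Authorization required.
Rule 2: is a registered nonprofit; seating 108 ≥ 78 → Standard Authorization required.
Rule 3: operates coin-operated machines → exempt from Limited Seating Authorization.
Rule 4: seating 108 < 120 → Commercial Authorization not required.
Rule 5: is a registered nonprofit (not: is a worker-owned cooperative); operates coin-operated machines → Cooperative Registration not required.
Rule 6: is a registered nonprofit; seating 108 ≥ 96; operates coin-operated machines → Municipal Authorization required.
Rule 7: seating 108 ≤ 128 → Regulatory Registration required.
Rule 8: seating 108 > 94; is a registered nonprofit (not: is a franchise of a national chain); operates coin-operated machines → Operating Authorization not required.
Rule 9: operates coin-operated machines; is a registered nonprofit (not: is a worker-owned cooperative) → Amusement Device Registration not required.

Municipal Authorization, Regulatory Registration, Standard Authorization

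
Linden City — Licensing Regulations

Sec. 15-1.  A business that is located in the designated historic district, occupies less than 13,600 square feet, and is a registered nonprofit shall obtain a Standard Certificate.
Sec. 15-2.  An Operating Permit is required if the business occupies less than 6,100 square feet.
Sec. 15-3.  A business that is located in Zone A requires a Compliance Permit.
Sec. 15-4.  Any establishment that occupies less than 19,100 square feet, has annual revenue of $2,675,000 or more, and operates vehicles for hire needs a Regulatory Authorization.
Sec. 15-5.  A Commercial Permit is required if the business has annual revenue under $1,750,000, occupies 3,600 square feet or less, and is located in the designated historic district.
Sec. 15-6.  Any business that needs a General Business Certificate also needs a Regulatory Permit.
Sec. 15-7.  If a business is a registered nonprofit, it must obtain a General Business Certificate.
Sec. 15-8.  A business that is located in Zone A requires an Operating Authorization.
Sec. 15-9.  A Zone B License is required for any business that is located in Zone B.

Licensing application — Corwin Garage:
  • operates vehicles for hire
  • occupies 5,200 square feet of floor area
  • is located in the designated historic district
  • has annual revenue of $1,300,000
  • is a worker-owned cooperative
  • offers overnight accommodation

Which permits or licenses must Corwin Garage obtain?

Operating Permit

Sec. 15-1. is located in the designated historic district; floor area 5,200 square feet < 13,600 square feet; is a worker-owned cooperative (not: is a registered nonprofit) → Standard Certificate not required.
Sec. 15-2. floor area 5,200 square feet < 6,100 square feet → Operating Permit required.
Sec. 15-3. is located in the designated historic district (not: is located in Zone A) → Compliance Permit not required.
Sec. 15-4. floor area 5,200 square feet < 19,100 square feet; revenue $1,300,000 < $2,675,000; operates vehicles for hire → Regulatory Authorization not required.
Sec. 15-5. revenue $1,300,000 < $1,750,000; floor area 5,200 square feet > 3,600 square feet; is located in the designated historic district → Commercial Permit not required.
Sec. 15-6. General Business Certificate is not required → no effect.
Sec. 15-7. is a worker-owned cooperative (not: is a registered nonprofit) → General Business Certificate not required.
Sec. 15-8. is located in the designated historic district (not: is located in Zone A) → Operating Authorization not required.
Sec. 15-9. is located in the designated historic district (not: is located in Zone B) → Zone B License not required.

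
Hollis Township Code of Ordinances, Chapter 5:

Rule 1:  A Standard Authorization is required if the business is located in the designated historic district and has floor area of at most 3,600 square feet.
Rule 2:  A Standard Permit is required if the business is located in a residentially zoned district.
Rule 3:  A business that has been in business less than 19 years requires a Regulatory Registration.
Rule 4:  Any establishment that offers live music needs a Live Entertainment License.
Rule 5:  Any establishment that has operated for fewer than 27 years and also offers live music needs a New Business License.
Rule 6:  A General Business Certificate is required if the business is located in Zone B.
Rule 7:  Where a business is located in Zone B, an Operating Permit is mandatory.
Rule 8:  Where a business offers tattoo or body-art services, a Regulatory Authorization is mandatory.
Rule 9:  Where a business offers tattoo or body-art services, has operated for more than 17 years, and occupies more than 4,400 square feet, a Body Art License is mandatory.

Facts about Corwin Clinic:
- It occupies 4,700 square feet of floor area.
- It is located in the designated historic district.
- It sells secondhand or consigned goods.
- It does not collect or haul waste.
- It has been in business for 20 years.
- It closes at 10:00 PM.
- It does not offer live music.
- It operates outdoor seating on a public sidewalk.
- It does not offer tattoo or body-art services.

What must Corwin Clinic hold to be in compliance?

Rule 1: is located in the designated historic district; floor area 4,700 square feet > 3,600 square feet → Standard Authorization not required.
Rule 2: is located in the designated historic district (not: is located in a residentially zoned district) → Standard Permit not required.
Rule 3: years in business 20 ≥ 19 → Regulatory Registration not required.
Rule 4: does not offer live music → Live Entertainment License not required.
Rule 5: years in business 20 < 27; does not offer live music → New Business License not required.
Rule 6: is located in the designated historic district (not: is located in Zone B) → General Business Certificate not required.
Rule 7: is located in the designated historic district (not: is located in Zone B) → Operating Permit not required.
Rule 8: does not offer tattoo or body-art services → Regulatory Authorization not required.
Rule 9: does not offer tattoo or body-art services; years in business 20 > 17; floor area 4,700 square feet > 4,400 square feet → Body Art License not required.

None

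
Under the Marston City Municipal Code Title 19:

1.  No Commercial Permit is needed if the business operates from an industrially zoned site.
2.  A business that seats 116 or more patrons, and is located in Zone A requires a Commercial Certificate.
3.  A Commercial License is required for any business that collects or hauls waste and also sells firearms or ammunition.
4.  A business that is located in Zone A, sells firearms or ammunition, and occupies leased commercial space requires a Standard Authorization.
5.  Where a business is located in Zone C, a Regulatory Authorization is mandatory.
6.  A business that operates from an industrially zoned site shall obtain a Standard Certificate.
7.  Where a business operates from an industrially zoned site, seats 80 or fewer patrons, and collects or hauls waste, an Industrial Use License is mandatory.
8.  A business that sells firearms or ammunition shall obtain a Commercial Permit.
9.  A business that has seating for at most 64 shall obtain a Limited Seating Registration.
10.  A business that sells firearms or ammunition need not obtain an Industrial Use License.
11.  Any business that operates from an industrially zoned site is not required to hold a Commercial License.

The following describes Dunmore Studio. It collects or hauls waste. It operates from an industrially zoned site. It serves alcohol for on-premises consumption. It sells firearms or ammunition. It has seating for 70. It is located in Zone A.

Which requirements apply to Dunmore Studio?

Standard Certificate

1. operates from an industrially zoned site → exempt from Commercial Permit.
2. seating 70 < 116; is located in Zone A → Commercial Certificate not required.
3. collects or hauls waste; sells firearms or ammunition → Commercial License required.
4. is located in Zone A; sells firearms or ammunition; operates from an industrially zoned site (not: occupies leased commercial space) → Standard Authorization not required.
5. is located in Zone A (not: is located in Zone C) → Regulatory Authorization not required.
6. operates from an industrially zoned site → Standard Certificate required.
7. operates from an industrially zoned site; seating 70 ≤ 80; collects or hauls waste → Industrial Use License required.
8. sells firearms or ammunition → Commercial Permit required.
9. seating 70 > 64 → Limited Seating Registration not required.
10. sells firearms or ammunition → exempt from Industrial Use License.
11. operates from an industrially zoned site → exempt from Commercial License.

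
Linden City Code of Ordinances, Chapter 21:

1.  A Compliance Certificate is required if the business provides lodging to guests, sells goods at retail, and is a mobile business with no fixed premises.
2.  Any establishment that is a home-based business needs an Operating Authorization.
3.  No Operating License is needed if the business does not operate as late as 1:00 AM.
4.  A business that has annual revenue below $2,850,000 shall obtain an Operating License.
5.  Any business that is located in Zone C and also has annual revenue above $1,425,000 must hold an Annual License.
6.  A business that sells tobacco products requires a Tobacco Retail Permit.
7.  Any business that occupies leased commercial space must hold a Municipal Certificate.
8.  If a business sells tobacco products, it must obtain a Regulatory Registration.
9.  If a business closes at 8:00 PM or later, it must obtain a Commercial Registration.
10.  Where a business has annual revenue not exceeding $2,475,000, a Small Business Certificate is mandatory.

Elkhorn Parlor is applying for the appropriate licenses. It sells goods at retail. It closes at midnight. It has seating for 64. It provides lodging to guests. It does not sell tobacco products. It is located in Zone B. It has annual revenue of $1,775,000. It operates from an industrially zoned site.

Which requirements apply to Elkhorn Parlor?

1. provides lodging to guests; sells goods at retail; operates from an industrially zoned site (not: is a mobile business with no fixed premises) → Compliance Certificate not required.
2. operates from an industrially zoned site (not: is a home-based business) → Operating Authorization not required.
3. closes midnight, at/before 1:00 AM → exempt from Operating License.
4. revenue $1,775,000 < $2,850,000 → Operating License required.
5. is located in Zone B (not: is located in Zone C); revenue $1,775,000 > $1,425,000 → Annual License not required.
6. does not sell tobacco products → Tobacco Retail Permit not required.
7. operates from an industrially zoned site (not: occupies leased commercial space) → Municipal Certificate not required.
8. does not sell tobacco products → Regulatory Registration not required.
9. closes midnight, after 8:00 PM → Commercial Registration required.
10. revenue $1,775,000 ≤ $2,475,000 → Small Business Certificate required.

Commercial Registration, Small Business Certificate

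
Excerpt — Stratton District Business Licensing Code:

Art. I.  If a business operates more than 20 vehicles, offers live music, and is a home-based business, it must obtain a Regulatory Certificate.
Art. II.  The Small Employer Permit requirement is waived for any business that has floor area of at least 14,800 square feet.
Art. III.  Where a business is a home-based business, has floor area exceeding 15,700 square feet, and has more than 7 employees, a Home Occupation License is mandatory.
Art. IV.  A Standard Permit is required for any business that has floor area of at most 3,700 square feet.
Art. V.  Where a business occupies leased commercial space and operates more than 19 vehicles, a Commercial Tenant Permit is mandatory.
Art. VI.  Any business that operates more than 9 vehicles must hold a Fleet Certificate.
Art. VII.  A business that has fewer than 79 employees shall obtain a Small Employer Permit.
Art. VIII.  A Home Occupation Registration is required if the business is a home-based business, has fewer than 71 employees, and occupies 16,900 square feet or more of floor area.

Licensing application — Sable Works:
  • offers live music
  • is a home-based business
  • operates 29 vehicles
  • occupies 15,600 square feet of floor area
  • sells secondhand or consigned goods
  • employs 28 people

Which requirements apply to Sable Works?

Art. I. vehicles 29 > 20; offers live music; is a home-based business → Regulatory Certificate required.
Art. II. floor area 15,600 square feet ≥ 14,800 square feet → exempt from Small Employer Permit.
Art. III. is a home-based business; floor area 15,600 square feet ≤ 15,700 square feet; employees 28 > 7 → Home Occupation License not required.
Art. IV. floor area 15,600 square feet > 3,700 square feet → Standard Permit not required.
Art. V. is a home-based business (not: occupies leased commercial space); vehicles 29 > 19 → Commercial Tenant Permit not required.
Art. VI. vehicles 29 > 9 → Fleet Certificate required.
Art. VII. employees 28 < 79 → Small Employer Permit required.
Art. VIII. is a home-based business; employees 28 < 71; floor area 15,600 square feet < 16,900 square feet → Home Occupation Registration not required.

Fleet Certificate, Regulatory Certificate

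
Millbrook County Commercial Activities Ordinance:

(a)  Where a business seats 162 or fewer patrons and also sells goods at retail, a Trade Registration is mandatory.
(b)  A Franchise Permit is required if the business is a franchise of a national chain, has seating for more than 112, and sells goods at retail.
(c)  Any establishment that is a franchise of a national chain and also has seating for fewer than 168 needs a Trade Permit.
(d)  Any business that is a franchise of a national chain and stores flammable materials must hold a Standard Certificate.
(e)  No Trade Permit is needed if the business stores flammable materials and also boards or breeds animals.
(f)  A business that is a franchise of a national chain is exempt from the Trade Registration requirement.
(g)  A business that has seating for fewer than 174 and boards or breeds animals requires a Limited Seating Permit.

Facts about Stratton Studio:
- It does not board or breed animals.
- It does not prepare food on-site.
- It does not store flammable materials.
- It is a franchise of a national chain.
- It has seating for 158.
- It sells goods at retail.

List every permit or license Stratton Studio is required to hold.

Franchise Permit, Trade Permit

(a) seating 158 ≤ 162; sells goods at retail → Trade Registration required.
(b) is a franchise of a national chain; seating 158 > 112; sells goods at retail → Franchise Permit required.
(c) is a franchise of a national chain; seating 158 < 168 → Trade Permit required.
(d) is a franchise of a national chain; does not store flammable materials → Standard Certificate not required.
(e) does not store flammable materials; does not board or breed animals → Trade Permit exemption does not apply.
(f) is a franchise of a national chain → exempt from Trade Registration.
(g) seating 158 < 174; does not board or breed animals → Limited Seating Permit not required.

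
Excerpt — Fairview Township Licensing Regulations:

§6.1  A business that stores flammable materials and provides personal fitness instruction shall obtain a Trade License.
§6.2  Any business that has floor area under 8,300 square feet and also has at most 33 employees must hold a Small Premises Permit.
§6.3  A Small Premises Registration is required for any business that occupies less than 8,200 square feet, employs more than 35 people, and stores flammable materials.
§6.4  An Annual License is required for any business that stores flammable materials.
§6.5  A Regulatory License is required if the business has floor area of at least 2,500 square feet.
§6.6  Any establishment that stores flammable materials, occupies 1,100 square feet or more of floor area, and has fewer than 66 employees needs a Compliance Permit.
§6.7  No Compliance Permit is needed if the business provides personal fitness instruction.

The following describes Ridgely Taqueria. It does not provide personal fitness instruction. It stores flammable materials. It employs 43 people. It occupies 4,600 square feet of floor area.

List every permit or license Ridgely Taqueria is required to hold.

§6.1 stores flammable materials; does not provide personal fitness instruction → Trade License not required.
§6.2 floor area 4,600 square feet < 8,300 square feet; employees 43 > 33 → Small Premises Permit not required.
§6.3 floor area 4,600 square feet < 8,200 square feet; employees 43 > 35; stores flammable materials → Small Premises Registration required.
§6.4 stores flammable materials → Annual License required.
§6.5 floor area 4,600 square feet ≥ 2,500 square feet → Regulatory License required.
§6.6 stores flammable materials; floor area 4,600 square feet ≥ 1,100 square feet; employees 43 < 66 → Compliance Permit required.
§6.7 does not provide personal fitness instruction → Compliance Permit exemption does not apply.

Annual License, Compliance Permit, Regulatory License, Small Premises Registration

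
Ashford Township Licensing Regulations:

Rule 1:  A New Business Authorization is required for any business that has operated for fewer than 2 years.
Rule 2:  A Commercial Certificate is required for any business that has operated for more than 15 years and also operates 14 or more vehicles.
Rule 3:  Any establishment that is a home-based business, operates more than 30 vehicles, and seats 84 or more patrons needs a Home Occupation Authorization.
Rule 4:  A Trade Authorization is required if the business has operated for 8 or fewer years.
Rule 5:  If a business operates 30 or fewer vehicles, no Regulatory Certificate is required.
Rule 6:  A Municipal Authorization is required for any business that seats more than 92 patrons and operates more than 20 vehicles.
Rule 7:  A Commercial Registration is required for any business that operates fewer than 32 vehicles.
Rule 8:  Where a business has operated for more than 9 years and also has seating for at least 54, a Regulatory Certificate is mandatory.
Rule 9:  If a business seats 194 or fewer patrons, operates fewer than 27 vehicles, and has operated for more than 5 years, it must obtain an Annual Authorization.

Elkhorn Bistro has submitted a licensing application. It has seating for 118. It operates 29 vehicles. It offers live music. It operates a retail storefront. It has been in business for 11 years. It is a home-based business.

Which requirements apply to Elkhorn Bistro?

Rule 1: years in business 11 ≥ 2 → New Business Authorization not required.
Rule 2: years in business 11 ≤ 15; vehicles 29 ≥ 14 → Commercial Certificate not required.
Rule 3: is a home-based business; vehicles 29 ≤ 30; seating 118 ≥ 84 → Home Occupation Authorization not required.
Rule 4: years in business 11 > 8 → Trade Authorization not required.
Rule 5: vehicles 29 ≤ 30 → exempt from Regulatory Certificate.
Rule 6: seating 118 > 92; vehicles 29 > 20 → Municipal Authorization required.
Rule 7: vehicles 29 < 32 → Commercial Registration required.
Rule 8: years in business 11 > 9; seating 118 ≥ 54 → Regulatory Certificate required.
Rule 9: seating 118 ≤ 194; vehicles 29 ≥ 27; years in business 11 > 5 → Annual Authorization not required.

Commercial Registration, Municipal Authorization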